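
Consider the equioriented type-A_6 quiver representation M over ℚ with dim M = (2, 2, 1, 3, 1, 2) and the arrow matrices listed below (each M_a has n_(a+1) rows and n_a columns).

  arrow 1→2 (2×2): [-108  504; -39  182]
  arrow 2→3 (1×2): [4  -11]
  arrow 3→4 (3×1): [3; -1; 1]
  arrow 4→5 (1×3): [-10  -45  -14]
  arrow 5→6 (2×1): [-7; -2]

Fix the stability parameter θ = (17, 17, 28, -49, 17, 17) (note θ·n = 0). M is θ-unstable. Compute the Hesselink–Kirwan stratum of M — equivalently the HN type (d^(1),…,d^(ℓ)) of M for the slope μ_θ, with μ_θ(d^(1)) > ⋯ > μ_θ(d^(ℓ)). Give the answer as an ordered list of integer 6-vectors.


Interval decomposition of M: I[1,1], I[1,6], I[2,2], I[4,4]^2, I[6,6].
HN type (ℓ=3): μ^(1)=17; μ^(2)=13/4; μ^(3)=-49

((1, 1, 0, 0, 1, 2); (1, 1, 1, 1, 0, 0); (0, 0, 0, 2, 0, 0))


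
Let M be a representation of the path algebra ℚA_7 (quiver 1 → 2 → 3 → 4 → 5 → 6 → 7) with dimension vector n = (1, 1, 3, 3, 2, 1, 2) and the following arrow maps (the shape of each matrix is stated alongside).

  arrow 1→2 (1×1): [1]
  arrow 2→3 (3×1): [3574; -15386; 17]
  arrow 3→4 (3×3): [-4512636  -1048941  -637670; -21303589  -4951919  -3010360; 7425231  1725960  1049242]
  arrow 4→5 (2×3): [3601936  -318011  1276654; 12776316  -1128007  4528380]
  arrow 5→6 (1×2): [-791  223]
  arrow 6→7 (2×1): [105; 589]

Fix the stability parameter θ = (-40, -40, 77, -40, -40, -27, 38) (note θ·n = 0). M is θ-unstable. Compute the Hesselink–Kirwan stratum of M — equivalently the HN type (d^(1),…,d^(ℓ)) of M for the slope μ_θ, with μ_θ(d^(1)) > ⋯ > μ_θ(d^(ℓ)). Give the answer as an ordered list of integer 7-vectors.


Via rank(M_{q-1}∘⋯∘M_p): M ≅ I[1,7], I[3,3], I[3,5], I[4,4], I[7,7].
μ_θ-semistable layers: μ^(1)=77; μ^(2)=38; μ^(3)=-1; μ^(4)=-15/2; μ^(5)=-40

((0, 0, 1, 0, 0, 0, 0); (0, 0, 0, 0, 0, 0, 2); (0, 0, 1, 1, 1, 0, 0); (0, 0, 1, 1, 1, 1, 0); (1, 1, 0, 1, 0, 0, 0))


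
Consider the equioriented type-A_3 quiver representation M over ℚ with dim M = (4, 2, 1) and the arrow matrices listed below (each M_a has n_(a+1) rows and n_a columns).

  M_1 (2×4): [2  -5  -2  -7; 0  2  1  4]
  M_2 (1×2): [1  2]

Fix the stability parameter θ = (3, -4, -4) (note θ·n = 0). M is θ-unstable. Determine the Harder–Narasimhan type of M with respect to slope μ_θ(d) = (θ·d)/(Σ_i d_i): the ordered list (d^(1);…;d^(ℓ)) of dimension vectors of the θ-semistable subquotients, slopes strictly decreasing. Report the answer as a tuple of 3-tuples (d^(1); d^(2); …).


Via rank(M_{q-1}∘⋯∘M_p): M ≅ I[1,1]^2, I[1,2], I[1,3].
μ_θ-semistable layers: μ^(1)=3; μ^(2)=-1/2; μ^(3)=-5/3

((2, 0, 0); (1, 1, 0); (1, 1, 1))


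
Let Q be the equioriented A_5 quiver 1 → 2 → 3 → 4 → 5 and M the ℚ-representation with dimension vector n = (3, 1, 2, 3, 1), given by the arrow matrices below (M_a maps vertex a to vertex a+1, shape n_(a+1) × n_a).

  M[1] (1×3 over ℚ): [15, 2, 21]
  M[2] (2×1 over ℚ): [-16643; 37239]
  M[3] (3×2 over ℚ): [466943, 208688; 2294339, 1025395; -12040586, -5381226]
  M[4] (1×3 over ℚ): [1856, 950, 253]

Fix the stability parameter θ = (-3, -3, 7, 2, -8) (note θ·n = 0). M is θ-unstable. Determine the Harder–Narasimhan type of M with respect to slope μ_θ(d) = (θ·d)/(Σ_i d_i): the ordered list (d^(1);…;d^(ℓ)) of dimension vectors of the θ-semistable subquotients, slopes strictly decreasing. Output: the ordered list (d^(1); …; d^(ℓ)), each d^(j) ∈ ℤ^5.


Barcode: M ≅ I[1,1]^2, I[1,4], I[3,4], I[4,5]. HN layers by μ_θ (2 steps, strictly decreasing):
  μ^(1)=9/2; μ^(2)=-3

((0, 0, 2, 2, 0); (3, 1, 0, 1, 1))


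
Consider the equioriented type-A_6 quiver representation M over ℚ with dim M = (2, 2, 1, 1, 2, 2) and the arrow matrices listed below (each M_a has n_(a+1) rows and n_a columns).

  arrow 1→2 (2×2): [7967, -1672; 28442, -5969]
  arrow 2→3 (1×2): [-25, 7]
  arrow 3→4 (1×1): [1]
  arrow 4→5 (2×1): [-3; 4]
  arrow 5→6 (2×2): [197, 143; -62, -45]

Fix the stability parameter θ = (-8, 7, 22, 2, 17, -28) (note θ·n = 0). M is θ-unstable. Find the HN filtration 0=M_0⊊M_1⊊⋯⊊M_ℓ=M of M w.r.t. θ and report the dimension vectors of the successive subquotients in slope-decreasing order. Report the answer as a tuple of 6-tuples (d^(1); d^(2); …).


Interval decomposition of M: I[1,2], I[1,6], I[5,6].
HN type (ℓ=4): μ^(1)=7; μ^(2)=4; μ^(3)=-11/2; μ^(4)=-8

((0, 1, 0, 0, 0, 0); (0, 1, 1, 1, 1, 1); (0, 0, 0, 0, 1, 1); (2, 0, 0, 0, 0, 0))


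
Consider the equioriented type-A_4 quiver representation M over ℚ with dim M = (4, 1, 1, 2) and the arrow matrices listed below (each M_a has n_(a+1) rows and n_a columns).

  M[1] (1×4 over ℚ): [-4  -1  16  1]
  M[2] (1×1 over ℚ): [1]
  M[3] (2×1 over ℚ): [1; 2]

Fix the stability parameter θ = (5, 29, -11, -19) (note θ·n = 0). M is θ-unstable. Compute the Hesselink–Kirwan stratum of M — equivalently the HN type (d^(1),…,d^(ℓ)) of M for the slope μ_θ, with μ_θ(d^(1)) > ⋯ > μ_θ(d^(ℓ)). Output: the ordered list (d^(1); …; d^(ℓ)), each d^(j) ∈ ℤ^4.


Interval decomposition of M: I[1,1]^3, I[1,4], I[4,4].
HN type (ℓ=3): μ^(1)=5; μ^(2)=1; μ^(3)=-19

((3, 0, 0, 0); (1, 1, 1, 1); (0, 0, 0, 1))


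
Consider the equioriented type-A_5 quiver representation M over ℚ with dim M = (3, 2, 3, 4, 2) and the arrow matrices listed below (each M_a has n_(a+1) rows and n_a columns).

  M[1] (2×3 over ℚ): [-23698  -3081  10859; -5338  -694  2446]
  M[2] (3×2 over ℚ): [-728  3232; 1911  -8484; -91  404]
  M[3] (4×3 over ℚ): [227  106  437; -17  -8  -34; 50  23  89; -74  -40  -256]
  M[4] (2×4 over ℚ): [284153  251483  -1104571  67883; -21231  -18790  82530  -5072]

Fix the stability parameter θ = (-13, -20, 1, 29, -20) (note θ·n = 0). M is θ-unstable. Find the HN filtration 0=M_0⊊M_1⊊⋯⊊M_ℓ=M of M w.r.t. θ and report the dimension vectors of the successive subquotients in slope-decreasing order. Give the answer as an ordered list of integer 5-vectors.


Barcode: M ≅ I[1,1], I[1,2], I[1,5], I[3,4], I[3,5], I[4,4]. HN layers by μ_θ (5 steps, strictly decreasing):
  μ^(1)=29; μ^(2)=9/2; μ^(3)=1; μ^(4)=-13; μ^(5)=-33/2

((0, 0, 0, 2, 0); (0, 0, 0, 2, 2); (0, 0, 3, 0, 0); (1, 0, 0, 0, 0); (2, 2, 0, 0, 0))


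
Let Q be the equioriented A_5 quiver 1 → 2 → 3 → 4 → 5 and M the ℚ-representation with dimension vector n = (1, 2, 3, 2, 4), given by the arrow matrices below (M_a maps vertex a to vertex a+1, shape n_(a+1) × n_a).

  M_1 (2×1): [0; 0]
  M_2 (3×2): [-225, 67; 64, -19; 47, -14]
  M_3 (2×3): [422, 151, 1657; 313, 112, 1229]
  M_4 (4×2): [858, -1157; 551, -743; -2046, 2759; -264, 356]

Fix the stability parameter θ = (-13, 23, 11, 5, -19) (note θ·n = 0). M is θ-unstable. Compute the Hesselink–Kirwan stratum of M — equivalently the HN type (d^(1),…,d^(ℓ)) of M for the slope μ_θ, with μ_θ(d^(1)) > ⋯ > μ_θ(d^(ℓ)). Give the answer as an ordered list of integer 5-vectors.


Interval decomposition of M: I[1,1], I[2,5]^2, I[3,3], I[5,5]^2.
HN type (ℓ=4): μ^(1)=11; μ^(2)=5; μ^(3)=-13; μ^(4)=-19

((0, 0, 1, 0, 0); (0, 2, 2, 2, 2); (1, 0, 0, 0, 0); (0, 0, 0, 0, 2))


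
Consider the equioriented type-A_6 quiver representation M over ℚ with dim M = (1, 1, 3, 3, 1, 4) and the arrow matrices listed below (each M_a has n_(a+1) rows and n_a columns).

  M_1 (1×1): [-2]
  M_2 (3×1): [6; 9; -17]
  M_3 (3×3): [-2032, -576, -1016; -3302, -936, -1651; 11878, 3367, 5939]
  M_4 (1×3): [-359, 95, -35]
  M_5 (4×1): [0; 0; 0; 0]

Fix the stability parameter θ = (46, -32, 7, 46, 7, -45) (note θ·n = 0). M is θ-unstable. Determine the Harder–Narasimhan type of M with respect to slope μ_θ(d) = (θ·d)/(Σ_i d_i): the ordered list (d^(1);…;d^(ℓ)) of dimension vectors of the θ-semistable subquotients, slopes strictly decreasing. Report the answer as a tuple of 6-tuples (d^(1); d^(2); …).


Via rank(M_{q-1}∘⋯∘M_p): M ≅ I[1,5], I[3,3], I[3,4], I[4,4], I[6,6]^4.
μ_θ-semistable layers: μ^(1)=46; μ^(2)=53/2; μ^(3)=7; μ^(4)=-45

((0, 0, 0, 2, 0, 0); (0, 0, 0, 1, 1, 0); (1, 1, 3, 0, 0, 0); (0, 0, 0, 0, 0, 4))


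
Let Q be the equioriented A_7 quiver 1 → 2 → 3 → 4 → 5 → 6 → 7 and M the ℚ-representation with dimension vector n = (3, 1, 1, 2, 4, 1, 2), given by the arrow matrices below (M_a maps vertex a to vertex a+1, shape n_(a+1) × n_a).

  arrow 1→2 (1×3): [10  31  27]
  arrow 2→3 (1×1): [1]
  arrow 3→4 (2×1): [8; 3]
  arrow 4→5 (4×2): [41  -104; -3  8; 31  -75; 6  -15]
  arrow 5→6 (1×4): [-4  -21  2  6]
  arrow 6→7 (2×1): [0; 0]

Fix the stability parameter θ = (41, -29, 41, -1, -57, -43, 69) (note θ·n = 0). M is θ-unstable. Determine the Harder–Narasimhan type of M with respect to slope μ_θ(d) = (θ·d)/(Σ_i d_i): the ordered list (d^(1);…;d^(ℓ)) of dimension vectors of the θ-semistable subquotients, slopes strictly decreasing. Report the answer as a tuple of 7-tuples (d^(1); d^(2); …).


Via rank(M_{q-1}∘⋯∘M_p): M ≅ I[1,1]^2, I[1,5], I[4,6], I[5,5]^2, I[7,7]^2.
μ_θ-semistable layers: μ^(1)=69; μ^(2)=41; μ^(3)=-1; μ^(4)=-101/3; μ^(5)=-57

((0, 0, 0, 0, 0, 0, 2); (2, 0, 0, 0, 0, 0, 0); (1, 1, 1, 1, 1, 0, 0); (0, 0, 0, 1, 1, 1, 0); (0, 0, 0, 0, 2, 0, 0))


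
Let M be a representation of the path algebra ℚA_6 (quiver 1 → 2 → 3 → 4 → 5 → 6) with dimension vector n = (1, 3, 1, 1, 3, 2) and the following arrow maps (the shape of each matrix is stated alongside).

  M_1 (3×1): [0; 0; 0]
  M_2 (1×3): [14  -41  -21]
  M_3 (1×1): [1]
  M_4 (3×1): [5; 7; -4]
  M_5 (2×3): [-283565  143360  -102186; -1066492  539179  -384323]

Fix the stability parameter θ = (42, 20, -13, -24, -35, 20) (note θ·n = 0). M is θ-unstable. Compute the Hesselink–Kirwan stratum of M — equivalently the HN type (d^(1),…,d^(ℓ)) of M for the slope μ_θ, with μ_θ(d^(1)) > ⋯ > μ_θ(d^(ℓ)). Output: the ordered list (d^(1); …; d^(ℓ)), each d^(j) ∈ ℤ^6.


Barcode: M ≅ I[1,1], I[2,2]^2, I[2,6], I[5,5], I[5,6]. HN layers by μ_θ (4 steps, strictly decreasing):
  μ^(1)=42; μ^(2)=20; μ^(3)=-13; μ^(4)=-35

((1, 0, 0, 0, 0, 0); (0, 2, 0, 0, 0, 2); (0, 1, 1, 1, 1, 0); (0, 0, 0, 0, 2, 0))


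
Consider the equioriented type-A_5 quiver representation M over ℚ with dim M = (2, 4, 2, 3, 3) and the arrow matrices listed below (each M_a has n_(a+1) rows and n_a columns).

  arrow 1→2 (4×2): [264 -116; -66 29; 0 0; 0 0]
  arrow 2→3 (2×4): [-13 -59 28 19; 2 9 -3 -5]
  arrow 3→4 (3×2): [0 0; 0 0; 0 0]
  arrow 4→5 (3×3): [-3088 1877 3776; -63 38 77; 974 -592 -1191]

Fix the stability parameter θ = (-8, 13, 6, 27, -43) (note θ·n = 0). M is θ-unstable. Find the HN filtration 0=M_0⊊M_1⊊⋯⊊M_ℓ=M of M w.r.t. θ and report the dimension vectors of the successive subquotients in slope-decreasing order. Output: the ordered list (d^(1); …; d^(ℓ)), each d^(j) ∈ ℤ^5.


Barcode: M ≅ I[1,1], I[1,3], I[2,2]^2, I[2,3], I[4,5]^3. HN layers by μ_θ (3 steps, strictly decreasing):
  μ^(1)=13; μ^(2)=19/2; μ^(3)=-8

((0, 2, 0, 0, 0); (0, 2, 2, 0, 0); (2, 0, 0, 3, 3))


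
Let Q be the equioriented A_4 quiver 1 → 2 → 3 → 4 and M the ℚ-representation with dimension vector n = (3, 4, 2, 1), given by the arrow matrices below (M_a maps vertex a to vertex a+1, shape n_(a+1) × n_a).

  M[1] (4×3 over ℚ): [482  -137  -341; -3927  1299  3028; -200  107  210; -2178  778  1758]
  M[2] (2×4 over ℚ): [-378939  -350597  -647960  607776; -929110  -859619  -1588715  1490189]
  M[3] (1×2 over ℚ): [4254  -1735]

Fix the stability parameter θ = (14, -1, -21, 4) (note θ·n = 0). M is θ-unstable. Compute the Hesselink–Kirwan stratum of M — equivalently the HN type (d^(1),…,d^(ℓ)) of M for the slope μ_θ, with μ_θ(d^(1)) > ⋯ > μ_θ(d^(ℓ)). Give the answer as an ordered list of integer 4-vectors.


Via rank(M_{q-1}∘⋯∘M_p): M ≅ I[1,2], I[1,3], I[1,4], I[2,2].
μ_θ-semistable layers: μ^(1)=13/2; μ^(2)=4; μ^(3)=-1; μ^(4)=-8/3

((1, 1, 0, 0); (0, 0, 0, 1); (0, 1, 0, 0); (2, 2, 2, 0))


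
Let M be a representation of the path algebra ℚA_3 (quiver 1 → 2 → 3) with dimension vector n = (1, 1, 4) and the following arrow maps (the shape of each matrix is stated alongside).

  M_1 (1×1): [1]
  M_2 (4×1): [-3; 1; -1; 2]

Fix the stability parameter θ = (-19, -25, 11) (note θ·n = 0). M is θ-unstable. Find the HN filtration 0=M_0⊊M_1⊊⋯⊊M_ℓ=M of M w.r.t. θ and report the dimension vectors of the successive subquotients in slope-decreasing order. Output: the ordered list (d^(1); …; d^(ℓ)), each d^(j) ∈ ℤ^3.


Interval decomposition of M: I[1,3], I[3,3]^3.
HN type (ℓ=2): μ^(1)=11; μ^(2)=-22

((0, 0, 4); (1, 1, 0))


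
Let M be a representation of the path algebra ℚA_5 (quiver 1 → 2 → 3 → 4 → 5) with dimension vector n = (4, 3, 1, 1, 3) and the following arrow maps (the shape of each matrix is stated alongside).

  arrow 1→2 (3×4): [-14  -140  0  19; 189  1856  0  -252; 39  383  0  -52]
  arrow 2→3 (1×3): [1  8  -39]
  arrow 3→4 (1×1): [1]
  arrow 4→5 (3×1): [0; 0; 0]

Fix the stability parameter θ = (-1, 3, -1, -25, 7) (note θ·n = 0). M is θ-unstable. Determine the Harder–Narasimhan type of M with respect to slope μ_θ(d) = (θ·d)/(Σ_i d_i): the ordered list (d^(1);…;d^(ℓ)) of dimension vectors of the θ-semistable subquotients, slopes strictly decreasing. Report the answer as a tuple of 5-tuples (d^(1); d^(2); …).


Via rank(M_{q-1}∘⋯∘M_p): M ≅ I[1,1], I[1,2]^2, I[1,4], I[5,5]^3.
μ_θ-semistable layers: μ^(1)=7; μ^(2)=3; μ^(3)=-1; μ^(4)=-6

((0, 0, 0, 0, 3); (0, 2, 0, 0, 0); (3, 0, 0, 0, 0); (1, 1, 1, 1, 0))


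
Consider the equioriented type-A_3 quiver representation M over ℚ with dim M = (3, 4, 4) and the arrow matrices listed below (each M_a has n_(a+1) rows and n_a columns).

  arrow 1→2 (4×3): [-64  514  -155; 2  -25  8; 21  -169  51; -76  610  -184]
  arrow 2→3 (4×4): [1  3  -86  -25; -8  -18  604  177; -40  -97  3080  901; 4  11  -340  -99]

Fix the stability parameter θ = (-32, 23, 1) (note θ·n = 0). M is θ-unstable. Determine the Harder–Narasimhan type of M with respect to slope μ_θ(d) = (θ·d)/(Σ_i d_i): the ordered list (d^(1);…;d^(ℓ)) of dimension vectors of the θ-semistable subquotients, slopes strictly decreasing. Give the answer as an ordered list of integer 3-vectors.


Interval decomposition of M: I[1,3]^3, I[2,3].
HN type (ℓ=2): μ^(1)=12; μ^(2)=-32

((0, 4, 4); (3, 0, 0))


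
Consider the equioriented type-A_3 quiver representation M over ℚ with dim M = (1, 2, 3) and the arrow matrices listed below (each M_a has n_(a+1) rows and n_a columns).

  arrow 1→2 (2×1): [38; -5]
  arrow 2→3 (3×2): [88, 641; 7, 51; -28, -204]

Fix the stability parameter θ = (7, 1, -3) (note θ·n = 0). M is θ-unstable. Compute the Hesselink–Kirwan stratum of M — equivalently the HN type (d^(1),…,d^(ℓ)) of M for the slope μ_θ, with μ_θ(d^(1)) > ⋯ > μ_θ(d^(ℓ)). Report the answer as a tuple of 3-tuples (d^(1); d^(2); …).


Via rank(M_{q-1}∘⋯∘M_p): M ≅ I[1,3], I[2,3], I[3,3].
μ_θ-semistable layers: μ^(1)=5/3; μ^(2)=-1; μ^(3)=-3

((1, 1, 1); (0, 1, 1); (0, 0, 1))


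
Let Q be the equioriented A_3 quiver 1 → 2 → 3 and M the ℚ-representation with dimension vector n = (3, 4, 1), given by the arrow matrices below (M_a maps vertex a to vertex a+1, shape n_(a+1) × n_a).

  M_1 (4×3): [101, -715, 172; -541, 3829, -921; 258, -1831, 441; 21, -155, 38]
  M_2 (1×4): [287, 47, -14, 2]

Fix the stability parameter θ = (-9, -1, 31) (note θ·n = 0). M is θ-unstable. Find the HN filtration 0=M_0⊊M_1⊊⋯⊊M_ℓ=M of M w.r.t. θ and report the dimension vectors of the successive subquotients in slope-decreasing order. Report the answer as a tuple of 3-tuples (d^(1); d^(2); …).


Barcode: M ≅ I[1,2]^2, I[1,3], I[2,2]. HN layers by μ_θ (3 steps, strictly decreasing):
  μ^(1)=31; μ^(2)=-1; μ^(3)=-9

((0, 0, 1); (0, 4, 0); (3, 0, 0))


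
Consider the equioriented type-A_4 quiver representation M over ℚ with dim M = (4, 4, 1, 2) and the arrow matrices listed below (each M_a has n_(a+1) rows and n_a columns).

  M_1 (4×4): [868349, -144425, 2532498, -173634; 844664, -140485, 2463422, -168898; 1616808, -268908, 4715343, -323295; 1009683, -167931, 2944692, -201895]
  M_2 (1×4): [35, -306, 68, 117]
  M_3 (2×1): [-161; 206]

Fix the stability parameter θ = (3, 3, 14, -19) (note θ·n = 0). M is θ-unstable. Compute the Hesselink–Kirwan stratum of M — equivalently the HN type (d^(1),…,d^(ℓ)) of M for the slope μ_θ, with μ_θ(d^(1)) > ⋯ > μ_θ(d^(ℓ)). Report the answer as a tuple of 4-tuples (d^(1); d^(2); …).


Interval decomposition of M: I[1,2]^3, I[1,4], I[4,4].
HN type (ℓ=3): μ^(1)=3; μ^(2)=1/4; μ^(3)=-19

((3, 3, 0, 0); (1, 1, 1, 1); (0, 0, 0, 1))


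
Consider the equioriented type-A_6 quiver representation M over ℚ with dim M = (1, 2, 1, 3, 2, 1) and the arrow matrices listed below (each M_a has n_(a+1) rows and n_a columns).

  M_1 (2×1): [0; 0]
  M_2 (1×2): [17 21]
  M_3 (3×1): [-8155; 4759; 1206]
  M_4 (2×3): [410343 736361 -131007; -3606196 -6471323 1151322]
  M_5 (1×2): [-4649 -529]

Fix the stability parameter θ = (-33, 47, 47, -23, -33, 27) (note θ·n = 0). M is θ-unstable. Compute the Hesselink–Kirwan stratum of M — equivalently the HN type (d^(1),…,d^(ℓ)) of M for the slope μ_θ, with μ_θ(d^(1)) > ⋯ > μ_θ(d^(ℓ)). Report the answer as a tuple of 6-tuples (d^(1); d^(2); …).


Barcode: M ≅ I[1,1], I[2,2], I[2,6], I[4,4], I[4,5]. HN layers by μ_θ (6 steps, strictly decreasing):
  μ^(1)=47; μ^(2)=27; μ^(3)=19/2; μ^(4)=-23; μ^(5)=-28; μ^(6)=-33

((0, 1, 0, 0, 0, 0); (0, 0, 0, 0, 0, 1); (0, 1, 1, 1, 1, 0); (0, 0, 0, 1, 0, 0); (0, 0, 0, 1, 1, 0); (1, 0, 0, 0, 0, 0))


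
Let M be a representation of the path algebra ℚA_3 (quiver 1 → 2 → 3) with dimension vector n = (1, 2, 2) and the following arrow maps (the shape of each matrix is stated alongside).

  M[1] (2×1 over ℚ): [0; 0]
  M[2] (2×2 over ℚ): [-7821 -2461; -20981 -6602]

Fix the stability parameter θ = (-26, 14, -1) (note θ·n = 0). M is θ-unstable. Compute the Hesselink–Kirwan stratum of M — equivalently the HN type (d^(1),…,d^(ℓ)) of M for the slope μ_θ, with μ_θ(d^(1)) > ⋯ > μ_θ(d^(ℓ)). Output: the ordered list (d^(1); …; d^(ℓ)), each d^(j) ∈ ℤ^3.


Via rank(M_{q-1}∘⋯∘M_p): M ≅ I[1,1], I[2,3]^2.
μ_θ-semistable layers: μ^(1)=13/2; μ^(2)=-26

((0, 2, 2); (1, 0, 0))


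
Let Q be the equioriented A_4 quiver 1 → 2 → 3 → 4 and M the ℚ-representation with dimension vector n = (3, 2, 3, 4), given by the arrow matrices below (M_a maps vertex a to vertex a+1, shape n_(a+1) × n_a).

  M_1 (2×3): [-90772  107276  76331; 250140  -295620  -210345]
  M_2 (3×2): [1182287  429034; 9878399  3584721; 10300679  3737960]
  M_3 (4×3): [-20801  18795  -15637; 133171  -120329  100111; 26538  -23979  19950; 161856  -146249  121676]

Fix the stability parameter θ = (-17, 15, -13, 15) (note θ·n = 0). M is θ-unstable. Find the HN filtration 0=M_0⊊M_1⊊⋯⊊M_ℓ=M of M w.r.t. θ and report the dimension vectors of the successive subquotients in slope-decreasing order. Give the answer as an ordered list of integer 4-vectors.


Interval decomposition of M: I[1,1]^2, I[1,3], I[2,4], I[3,4], I[4,4]^2.
HN type (ℓ=4): μ^(1)=15; μ^(2)=1; μ^(3)=-13; μ^(4)=-17

((0, 0, 0, 4); (0, 2, 2, 0); (0, 0, 1, 0); (3, 0, 0, 0))


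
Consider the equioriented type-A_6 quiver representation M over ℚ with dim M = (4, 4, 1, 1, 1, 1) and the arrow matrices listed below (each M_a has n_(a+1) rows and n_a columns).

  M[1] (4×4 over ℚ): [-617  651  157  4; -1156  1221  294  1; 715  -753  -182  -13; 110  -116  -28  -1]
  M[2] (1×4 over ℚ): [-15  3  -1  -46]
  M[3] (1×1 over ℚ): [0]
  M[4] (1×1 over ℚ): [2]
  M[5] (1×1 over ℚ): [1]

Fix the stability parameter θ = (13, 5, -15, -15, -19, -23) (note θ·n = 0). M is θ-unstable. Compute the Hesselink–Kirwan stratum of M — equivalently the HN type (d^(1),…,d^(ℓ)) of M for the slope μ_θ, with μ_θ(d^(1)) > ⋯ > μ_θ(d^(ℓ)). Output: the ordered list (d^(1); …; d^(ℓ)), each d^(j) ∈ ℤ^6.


Barcode: M ≅ I[1,2]^3, I[1,3], I[4,6]. HN layers by μ_θ (3 steps, strictly decreasing):
  μ^(1)=9; μ^(2)=1; μ^(3)=-19

((3, 3, 0, 0, 0, 0); (1, 1, 1, 0, 0, 0); (0, 0, 0, 1, 1, 1))


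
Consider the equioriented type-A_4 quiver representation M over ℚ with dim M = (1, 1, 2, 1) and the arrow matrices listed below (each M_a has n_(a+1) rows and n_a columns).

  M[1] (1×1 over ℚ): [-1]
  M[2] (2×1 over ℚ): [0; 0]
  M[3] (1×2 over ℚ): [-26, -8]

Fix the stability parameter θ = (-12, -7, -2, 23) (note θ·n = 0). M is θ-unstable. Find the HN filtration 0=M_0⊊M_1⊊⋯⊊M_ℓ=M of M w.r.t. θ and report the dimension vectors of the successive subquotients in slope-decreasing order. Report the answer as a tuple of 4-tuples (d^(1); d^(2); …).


Interval decomposition of M: I[1,2], I[3,3], I[3,4].
HN type (ℓ=4): μ^(1)=23; μ^(2)=-2; μ^(3)=-7; μ^(4)=-12

((0, 0, 0, 1); (0, 0, 2, 0); (0, 1, 0, 0); (1, 0, 0, 0))


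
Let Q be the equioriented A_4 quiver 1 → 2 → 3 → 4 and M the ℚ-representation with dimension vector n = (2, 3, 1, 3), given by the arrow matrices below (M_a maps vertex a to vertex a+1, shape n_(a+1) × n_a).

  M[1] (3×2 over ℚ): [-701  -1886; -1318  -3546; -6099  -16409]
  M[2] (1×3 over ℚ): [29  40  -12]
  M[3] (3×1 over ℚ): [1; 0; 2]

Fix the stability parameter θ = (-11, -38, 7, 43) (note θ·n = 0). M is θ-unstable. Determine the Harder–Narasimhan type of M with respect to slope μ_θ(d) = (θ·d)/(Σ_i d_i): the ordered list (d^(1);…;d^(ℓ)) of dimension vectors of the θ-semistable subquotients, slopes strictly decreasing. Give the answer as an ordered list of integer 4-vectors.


Interval decomposition of M: I[1,2], I[1,4], I[2,2], I[4,4]^2.
HN type (ℓ=4): μ^(1)=43; μ^(2)=7; μ^(3)=-49/2; μ^(4)=-38

((0, 0, 0, 3); (0, 0, 1, 0); (2, 2, 0, 0); (0, 1, 0, 0))


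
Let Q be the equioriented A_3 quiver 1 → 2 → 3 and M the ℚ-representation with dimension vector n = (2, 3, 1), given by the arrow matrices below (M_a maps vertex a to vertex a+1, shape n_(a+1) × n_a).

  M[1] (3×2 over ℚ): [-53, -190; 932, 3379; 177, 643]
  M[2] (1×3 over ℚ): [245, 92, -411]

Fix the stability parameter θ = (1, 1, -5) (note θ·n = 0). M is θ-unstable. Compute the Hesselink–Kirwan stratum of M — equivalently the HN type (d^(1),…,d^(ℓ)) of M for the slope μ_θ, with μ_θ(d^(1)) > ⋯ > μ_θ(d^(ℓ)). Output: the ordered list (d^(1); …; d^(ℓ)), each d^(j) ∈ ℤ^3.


Via rank(M_{q-1}∘⋯∘M_p): M ≅ I[1,2], I[1,3], I[2,2].
μ_θ-semistable layers: μ^(1)=1; μ^(2)=-1

((1, 2, 0); (1, 1, 1))


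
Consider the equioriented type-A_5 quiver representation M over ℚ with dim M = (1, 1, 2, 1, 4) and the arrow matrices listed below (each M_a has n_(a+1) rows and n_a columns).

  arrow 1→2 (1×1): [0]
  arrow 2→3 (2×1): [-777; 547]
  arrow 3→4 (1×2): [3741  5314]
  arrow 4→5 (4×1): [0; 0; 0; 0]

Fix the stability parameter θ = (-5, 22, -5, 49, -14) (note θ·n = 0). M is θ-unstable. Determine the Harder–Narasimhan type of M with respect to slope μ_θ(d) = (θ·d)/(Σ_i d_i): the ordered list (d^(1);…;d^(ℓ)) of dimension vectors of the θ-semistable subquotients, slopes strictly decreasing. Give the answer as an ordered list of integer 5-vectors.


Via rank(M_{q-1}∘⋯∘M_p): M ≅ I[1,1], I[2,4], I[3,3], I[5,5]^4.
μ_θ-semistable layers: μ^(1)=49; μ^(2)=17/2; μ^(3)=-5; μ^(4)=-14

((0, 0, 0, 1, 0); (0, 1, 1, 0, 0); (1, 0, 1, 0, 0); (0, 0, 0, 0, 4))


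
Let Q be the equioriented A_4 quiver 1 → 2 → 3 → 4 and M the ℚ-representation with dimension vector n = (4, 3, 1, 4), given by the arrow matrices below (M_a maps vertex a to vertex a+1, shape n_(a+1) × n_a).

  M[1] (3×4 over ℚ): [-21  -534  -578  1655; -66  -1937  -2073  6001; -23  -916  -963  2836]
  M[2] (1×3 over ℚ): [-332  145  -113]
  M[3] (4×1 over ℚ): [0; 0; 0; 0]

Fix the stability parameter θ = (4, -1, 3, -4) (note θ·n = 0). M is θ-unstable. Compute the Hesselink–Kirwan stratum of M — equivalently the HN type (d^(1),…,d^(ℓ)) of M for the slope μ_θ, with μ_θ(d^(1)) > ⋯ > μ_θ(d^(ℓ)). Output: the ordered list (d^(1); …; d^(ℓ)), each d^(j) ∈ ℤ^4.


Barcode: M ≅ I[1,1], I[1,2]^2, I[1,3], I[4,4]^4. HN layers by μ_θ (4 steps, strictly decreasing):
  μ^(1)=4; μ^(2)=3; μ^(3)=3/2; μ^(4)=-4

((1, 0, 0, 0); (0, 0, 1, 0); (3, 3, 0, 0); (0, 0, 0, 4))


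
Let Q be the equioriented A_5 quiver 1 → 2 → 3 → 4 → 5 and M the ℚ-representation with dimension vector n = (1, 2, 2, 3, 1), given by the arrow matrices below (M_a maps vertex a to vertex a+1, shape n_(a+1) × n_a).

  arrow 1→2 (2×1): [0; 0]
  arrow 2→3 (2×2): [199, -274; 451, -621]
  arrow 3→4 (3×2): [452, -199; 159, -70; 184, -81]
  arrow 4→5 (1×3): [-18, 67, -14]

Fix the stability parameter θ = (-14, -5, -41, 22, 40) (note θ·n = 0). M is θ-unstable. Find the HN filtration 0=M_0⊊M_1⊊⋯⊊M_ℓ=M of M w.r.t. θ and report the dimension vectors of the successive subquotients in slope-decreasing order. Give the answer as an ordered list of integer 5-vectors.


Via rank(M_{q-1}∘⋯∘M_p): M ≅ I[1,1], I[2,4], I[2,5], I[4,4].
μ_θ-semistable layers: μ^(1)=40; μ^(2)=22; μ^(3)=-14; μ^(4)=-23

((0, 0, 0, 0, 1); (0, 0, 0, 3, 0); (1, 0, 0, 0, 0); (0, 2, 2, 0, 0))


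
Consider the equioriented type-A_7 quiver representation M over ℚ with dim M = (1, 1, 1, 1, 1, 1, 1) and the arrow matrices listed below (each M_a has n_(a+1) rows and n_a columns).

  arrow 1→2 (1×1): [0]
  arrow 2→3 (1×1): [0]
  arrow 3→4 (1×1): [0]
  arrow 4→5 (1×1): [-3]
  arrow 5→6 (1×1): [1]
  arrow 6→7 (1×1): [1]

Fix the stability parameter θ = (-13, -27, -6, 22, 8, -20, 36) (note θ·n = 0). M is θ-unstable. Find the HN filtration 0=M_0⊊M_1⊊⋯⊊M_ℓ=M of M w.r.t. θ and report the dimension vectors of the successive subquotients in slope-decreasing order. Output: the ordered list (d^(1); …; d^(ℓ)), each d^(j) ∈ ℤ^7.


Barcode: M ≅ I[1,1], I[2,2], I[3,3], I[4,7]. HN layers by μ_θ (5 steps, strictly decreasing):
  μ^(1)=36; μ^(2)=10/3; μ^(3)=-6; μ^(4)=-13; μ^(5)=-27

((0, 0, 0, 0, 0, 0, 1); (0, 0, 0, 1, 1, 1, 0); (0, 0, 1, 0, 0, 0, 0); (1, 0, 0, 0, 0, 0, 0); (0, 1, 0, 0, 0, 0, 0))


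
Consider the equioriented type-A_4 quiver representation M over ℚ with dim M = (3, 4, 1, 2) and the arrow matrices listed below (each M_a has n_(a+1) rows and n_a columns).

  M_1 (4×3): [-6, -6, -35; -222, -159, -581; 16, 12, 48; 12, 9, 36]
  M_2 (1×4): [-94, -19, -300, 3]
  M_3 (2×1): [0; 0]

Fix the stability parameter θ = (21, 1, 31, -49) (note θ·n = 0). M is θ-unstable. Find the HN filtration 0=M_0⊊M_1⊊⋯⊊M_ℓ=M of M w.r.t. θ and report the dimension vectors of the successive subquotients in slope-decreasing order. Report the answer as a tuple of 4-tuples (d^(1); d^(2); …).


Barcode: M ≅ I[1,1], I[1,2], I[1,3], I[2,2]^2, I[4,4]^2. HN layers by μ_θ (5 steps, strictly decreasing):
  μ^(1)=31; μ^(2)=21; μ^(3)=11; μ^(4)=1; μ^(5)=-49

((0, 0, 1, 0); (1, 0, 0, 0); (2, 2, 0, 0); (0, 2, 0, 0); (0, 0, 0, 2))


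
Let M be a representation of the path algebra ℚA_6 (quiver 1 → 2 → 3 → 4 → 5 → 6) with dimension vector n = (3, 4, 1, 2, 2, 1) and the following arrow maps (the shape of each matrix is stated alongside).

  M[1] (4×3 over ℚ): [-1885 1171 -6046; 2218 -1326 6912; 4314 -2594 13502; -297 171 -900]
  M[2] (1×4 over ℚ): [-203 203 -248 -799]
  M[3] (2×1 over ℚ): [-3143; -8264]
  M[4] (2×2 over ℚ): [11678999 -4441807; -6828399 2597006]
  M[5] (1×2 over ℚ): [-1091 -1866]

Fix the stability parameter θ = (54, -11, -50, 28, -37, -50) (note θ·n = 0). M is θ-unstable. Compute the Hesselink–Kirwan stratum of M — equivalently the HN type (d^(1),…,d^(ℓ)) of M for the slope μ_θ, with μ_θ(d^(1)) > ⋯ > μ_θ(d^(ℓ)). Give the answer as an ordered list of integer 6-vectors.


Via rank(M_{q-1}∘⋯∘M_p): M ≅ I[1,1], I[1,2], I[1,6], I[2,2]^2, I[4,5].
μ_θ-semistable layers: μ^(1)=54; μ^(2)=43/2; μ^(3)=-9/2; μ^(4)=-11

((1, 0, 0, 0, 0, 0); (1, 1, 0, 0, 0, 0); (0, 0, 0, 1, 1, 0); (1, 3, 1, 1, 1, 1))


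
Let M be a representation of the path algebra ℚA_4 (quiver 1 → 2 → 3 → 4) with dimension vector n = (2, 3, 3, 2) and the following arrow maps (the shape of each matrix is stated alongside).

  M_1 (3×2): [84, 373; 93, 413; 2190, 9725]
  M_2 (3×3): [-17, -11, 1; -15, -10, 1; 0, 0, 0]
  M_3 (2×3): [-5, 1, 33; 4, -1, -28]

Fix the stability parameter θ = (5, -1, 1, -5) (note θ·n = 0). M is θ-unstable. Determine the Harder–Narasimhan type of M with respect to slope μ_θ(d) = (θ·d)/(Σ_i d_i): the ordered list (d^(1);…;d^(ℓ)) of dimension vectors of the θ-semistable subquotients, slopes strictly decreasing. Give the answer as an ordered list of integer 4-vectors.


Interval decomposition of M: I[1,2], I[1,4], I[2,4], I[3,3].
HN type (ℓ=4): μ^(1)=2; μ^(2)=1; μ^(3)=0; μ^(4)=-5/3

((1, 1, 0, 0); (0, 0, 1, 0); (1, 1, 1, 1); (0, 1, 1, 1))


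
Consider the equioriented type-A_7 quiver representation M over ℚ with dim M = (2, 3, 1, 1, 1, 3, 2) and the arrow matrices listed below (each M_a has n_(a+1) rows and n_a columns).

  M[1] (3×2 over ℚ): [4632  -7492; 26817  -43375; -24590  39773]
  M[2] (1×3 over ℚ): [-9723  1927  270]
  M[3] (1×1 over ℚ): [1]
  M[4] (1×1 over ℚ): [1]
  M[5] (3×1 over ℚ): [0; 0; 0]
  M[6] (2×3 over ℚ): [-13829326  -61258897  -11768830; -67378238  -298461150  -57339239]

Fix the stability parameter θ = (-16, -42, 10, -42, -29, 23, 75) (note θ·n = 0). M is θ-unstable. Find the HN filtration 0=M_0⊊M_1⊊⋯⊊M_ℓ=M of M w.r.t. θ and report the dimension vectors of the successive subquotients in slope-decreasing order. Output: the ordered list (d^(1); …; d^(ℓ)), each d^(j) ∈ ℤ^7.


Interval decomposition of M: I[1,2], I[1,5], I[2,2], I[6,6], I[6,7]^2.
HN type (ℓ=5): μ^(1)=75; μ^(2)=23; μ^(3)=-61/3; μ^(4)=-29; μ^(5)=-42

((0, 0, 0, 0, 0, 0, 2); (0, 0, 0, 0, 0, 3, 0); (0, 0, 1, 1, 1, 0, 0); (2, 2, 0, 0, 0, 0, 0); (0, 1, 0, 0, 0, 0, 0))


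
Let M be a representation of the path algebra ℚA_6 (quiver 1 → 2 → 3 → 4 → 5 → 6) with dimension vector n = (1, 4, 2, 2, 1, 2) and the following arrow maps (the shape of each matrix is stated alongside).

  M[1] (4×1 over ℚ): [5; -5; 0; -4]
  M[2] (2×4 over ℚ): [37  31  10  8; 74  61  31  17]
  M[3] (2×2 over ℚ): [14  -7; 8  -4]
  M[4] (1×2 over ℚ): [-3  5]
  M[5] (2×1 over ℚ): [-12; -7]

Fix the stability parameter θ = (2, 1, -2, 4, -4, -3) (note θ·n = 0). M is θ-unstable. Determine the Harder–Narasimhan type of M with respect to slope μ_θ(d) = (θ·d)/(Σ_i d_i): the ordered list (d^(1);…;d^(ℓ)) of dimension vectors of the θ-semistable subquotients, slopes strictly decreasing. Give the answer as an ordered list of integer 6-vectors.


Via rank(M_{q-1}∘⋯∘M_p): M ≅ I[1,6], I[2,2]^2, I[2,3], I[4,4], I[6,6].
μ_θ-semistable layers: μ^(1)=4; μ^(2)=1; μ^(3)=-1/3; μ^(4)=-1/2; μ^(5)=-3

((0, 0, 0, 1, 0, 0); (0, 2, 0, 0, 0, 0); (1, 1, 1, 1, 1, 1); (0, 1, 1, 0, 0, 0); (0, 0, 0, 0, 0, 1))


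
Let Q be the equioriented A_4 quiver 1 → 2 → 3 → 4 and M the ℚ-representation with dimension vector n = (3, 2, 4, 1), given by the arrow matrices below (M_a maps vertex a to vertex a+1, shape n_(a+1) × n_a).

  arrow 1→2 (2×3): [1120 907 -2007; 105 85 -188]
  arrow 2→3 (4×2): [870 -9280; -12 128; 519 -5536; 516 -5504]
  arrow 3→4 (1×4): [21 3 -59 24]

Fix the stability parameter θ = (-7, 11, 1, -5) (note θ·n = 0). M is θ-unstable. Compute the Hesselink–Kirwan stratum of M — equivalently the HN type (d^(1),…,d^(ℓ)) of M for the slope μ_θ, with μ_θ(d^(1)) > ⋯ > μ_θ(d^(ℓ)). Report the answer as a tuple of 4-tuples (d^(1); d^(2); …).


Barcode: M ≅ I[1,1], I[1,2], I[1,4], I[3,3]^3. HN layers by μ_θ (4 steps, strictly decreasing):
  μ^(1)=11; μ^(2)=7/3; μ^(3)=1; μ^(4)=-7

((0, 1, 0, 0); (0, 1, 1, 1); (0, 0, 3, 0); (3, 0, 0, 0))


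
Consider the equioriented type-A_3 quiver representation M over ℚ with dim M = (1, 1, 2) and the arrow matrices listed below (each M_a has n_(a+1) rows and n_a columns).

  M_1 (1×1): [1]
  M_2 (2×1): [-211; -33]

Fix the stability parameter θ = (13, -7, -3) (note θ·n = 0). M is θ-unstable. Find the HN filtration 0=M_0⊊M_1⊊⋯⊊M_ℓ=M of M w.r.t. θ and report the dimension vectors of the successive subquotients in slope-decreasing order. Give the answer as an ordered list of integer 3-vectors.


Interval decomposition of M: I[1,3], I[3,3].
HN type (ℓ=2): μ^(1)=1; μ^(2)=-3

((1, 1, 1); (0, 0, 1))


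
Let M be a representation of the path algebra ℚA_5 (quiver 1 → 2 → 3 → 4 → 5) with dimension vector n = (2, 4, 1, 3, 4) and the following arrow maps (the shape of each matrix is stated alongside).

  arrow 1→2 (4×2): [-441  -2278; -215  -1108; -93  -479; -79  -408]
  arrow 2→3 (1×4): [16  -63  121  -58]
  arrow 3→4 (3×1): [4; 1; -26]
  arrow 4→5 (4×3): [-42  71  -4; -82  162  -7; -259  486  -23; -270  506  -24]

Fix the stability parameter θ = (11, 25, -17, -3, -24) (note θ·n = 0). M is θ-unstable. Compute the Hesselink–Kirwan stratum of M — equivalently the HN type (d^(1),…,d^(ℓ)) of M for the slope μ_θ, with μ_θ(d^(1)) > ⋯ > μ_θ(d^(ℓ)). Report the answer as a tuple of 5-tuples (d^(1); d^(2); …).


Barcode: M ≅ I[1,2], I[1,5], I[2,2]^2, I[4,5]^2, I[5,5]. HN layers by μ_θ (5 steps, strictly decreasing):
  μ^(1)=25; μ^(2)=11; μ^(3)=-8/5; μ^(4)=-27/2; μ^(5)=-24

((0, 3, 0, 0, 0); (1, 0, 0, 0, 0); (1, 1, 1, 1, 1); (0, 0, 0, 2, 2); (0, 0, 0, 0, 1))


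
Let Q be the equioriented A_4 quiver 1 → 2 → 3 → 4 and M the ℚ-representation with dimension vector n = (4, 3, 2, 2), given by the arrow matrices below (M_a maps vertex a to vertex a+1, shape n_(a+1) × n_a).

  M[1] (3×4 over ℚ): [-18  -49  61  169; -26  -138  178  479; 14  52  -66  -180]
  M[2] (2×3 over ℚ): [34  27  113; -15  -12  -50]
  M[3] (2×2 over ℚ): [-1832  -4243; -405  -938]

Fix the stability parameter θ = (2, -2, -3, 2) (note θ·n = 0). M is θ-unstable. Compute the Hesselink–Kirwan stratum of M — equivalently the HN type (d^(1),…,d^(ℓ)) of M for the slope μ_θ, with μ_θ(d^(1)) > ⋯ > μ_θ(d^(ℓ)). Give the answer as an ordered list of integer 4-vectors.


Via rank(M_{q-1}∘⋯∘M_p): M ≅ I[1,1], I[1,2], I[1,4]^2.
μ_θ-semistable layers: μ^(1)=2; μ^(2)=0; μ^(3)=-1

((1, 0, 0, 2); (1, 1, 0, 0); (2, 2, 2, 0))


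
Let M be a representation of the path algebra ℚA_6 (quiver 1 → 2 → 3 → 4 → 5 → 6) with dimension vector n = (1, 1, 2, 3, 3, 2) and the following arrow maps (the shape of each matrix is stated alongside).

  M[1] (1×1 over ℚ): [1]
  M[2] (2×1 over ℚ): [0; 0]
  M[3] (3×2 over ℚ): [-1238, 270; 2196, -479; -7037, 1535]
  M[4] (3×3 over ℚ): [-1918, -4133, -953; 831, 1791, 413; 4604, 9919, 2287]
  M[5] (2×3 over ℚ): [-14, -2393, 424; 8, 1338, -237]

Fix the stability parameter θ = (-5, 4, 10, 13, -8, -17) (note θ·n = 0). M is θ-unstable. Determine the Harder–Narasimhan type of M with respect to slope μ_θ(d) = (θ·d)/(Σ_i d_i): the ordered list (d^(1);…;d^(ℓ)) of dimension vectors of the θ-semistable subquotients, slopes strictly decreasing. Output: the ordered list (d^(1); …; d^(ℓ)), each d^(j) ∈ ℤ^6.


Interval decomposition of M: I[1,2], I[3,6]^2, I[4,4], I[5,5].
HN type (ℓ=5): μ^(1)=13; μ^(2)=4; μ^(3)=-1/2; μ^(4)=-5; μ^(5)=-8

((0, 0, 0, 1, 0, 0); (0, 1, 0, 0, 0, 0); (0, 0, 2, 2, 2, 2); (1, 0, 0, 0, 0, 0); (0, 0, 0, 0, 1, 0))


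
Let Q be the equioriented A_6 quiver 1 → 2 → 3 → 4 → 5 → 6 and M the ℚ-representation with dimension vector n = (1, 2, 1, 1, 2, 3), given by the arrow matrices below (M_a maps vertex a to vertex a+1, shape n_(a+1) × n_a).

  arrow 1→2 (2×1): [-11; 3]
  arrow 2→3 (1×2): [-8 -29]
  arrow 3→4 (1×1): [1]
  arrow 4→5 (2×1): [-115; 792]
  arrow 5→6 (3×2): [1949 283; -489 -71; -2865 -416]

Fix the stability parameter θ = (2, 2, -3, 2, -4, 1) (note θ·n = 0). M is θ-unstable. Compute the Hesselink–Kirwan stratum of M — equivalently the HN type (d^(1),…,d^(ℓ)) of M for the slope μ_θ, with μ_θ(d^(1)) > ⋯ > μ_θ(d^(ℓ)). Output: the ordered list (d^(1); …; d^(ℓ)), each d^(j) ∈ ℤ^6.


Via rank(M_{q-1}∘⋯∘M_p): M ≅ I[1,6], I[2,2], I[5,6], I[6,6].
μ_θ-semistable layers: μ^(1)=2; μ^(2)=1; μ^(3)=-1/5; μ^(4)=-4

((0, 1, 0, 0, 0, 0); (0, 0, 0, 0, 0, 3); (1, 1, 1, 1, 1, 0); (0, 0, 0, 0, 1, 0))


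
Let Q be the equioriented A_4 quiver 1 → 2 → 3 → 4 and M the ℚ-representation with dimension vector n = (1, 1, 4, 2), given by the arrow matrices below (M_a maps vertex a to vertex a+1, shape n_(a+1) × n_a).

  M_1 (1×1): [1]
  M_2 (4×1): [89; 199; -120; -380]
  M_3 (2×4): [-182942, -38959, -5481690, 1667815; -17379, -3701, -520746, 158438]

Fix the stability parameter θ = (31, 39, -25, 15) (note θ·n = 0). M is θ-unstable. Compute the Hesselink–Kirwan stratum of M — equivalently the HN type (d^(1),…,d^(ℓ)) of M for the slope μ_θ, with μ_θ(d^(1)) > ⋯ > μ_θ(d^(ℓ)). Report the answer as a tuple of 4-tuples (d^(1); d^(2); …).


Via rank(M_{q-1}∘⋯∘M_p): M ≅ I[1,4], I[3,3]^2, I[3,4].
μ_θ-semistable layers: μ^(1)=15; μ^(2)=-25

((1, 1, 1, 2); (0, 0, 3, 0))


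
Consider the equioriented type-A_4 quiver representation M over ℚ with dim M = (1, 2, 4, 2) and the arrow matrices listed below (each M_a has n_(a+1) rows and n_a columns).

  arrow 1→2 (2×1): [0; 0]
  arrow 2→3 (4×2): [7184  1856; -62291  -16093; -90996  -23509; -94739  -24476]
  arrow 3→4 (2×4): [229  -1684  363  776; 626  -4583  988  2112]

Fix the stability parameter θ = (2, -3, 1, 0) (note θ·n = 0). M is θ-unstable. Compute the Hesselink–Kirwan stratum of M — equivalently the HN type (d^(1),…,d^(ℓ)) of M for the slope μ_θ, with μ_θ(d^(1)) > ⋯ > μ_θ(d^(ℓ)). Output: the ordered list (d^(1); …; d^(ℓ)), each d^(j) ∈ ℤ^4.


Interval decomposition of M: I[1,1], I[2,4]^2, I[3,3]^2.
HN type (ℓ=4): μ^(1)=2; μ^(2)=1; μ^(3)=1/2; μ^(4)=-3

((1, 0, 0, 0); (0, 0, 2, 0); (0, 0, 2, 2); (0, 2, 0, 0))


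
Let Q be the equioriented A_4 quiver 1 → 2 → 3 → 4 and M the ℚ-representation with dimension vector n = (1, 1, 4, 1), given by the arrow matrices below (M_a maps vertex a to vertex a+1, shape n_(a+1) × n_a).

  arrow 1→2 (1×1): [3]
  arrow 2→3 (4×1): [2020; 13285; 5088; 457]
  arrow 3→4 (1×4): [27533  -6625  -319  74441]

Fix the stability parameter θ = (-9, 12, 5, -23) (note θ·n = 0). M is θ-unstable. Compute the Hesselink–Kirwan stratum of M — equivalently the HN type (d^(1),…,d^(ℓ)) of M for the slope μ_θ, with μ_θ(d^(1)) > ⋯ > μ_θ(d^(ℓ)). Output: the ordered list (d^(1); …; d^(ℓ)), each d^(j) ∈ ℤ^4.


Barcode: M ≅ I[1,3], I[3,3]^2, I[3,4]. HN layers by μ_θ (3 steps, strictly decreasing):
  μ^(1)=17/2; μ^(2)=5; μ^(3)=-9

((0, 1, 1, 0); (0, 0, 2, 0); (1, 0, 1, 1))


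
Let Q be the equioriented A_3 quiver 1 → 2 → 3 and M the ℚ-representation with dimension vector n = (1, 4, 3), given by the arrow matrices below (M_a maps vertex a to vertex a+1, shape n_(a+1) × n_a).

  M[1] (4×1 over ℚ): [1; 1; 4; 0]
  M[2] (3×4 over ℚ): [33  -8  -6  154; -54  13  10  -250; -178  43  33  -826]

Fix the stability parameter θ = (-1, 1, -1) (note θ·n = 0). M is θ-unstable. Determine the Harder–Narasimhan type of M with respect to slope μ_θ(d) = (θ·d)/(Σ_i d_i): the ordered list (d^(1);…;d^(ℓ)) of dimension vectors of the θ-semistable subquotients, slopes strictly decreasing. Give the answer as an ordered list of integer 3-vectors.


Barcode: M ≅ I[1,3], I[2,2], I[2,3]^2. HN layers by μ_θ (3 steps, strictly decreasing):
  μ^(1)=1; μ^(2)=0; μ^(3)=-1

((0, 1, 0); (0, 3, 3); (1, 0, 0))
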